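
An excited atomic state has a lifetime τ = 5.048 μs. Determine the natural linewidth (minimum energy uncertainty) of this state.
65.195 peV

Using the energy-time uncertainty principle:
ΔEΔt ≥ ℏ/2

The lifetime τ represents the time uncertainty Δt.
The natural linewidth (minimum energy uncertainty) is:

ΔE = ℏ/(2τ)
ΔE = (1.055e-34 J·s) / (2 × 5.048e-06 s)
ΔE = 1.045e-29 J = 65.195 peV

This natural linewidth limits the precision of spectroscopic measurements.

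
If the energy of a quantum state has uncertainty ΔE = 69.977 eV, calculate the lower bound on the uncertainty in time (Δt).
4.703 as

Using the energy-time uncertainty principle:
ΔEΔt ≥ ℏ/2

The minimum uncertainty in time is:
Δt_min = ℏ/(2ΔE)
Δt_min = (1.055e-34 J·s) / (2 × 1.121e-17 J)
Δt_min = 4.703e-18 s = 4.703 as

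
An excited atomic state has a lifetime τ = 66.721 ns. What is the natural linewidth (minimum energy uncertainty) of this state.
4.933 neV

Using the energy-time uncertainty principle:
ΔEΔt ≥ ℏ/2

The lifetime τ represents the time uncertainty Δt.
The natural linewidth (minimum energy uncertainty) is:

ΔE = ℏ/(2τ)
ΔE = (1.055e-34 J·s) / (2 × 6.672e-08 s)
ΔE = 7.903e-28 J = 4.933 neV

This natural linewidth limits the precision of spectroscopic measurements.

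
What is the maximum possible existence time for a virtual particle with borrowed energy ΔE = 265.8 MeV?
1.238 ys

Using the energy-time uncertainty principle:
ΔEΔt ≥ ℏ/2

For a virtual particle borrowing energy ΔE, the maximum lifetime is:
Δt_max = ℏ/(2ΔE)

Converting energy:
ΔE = 265.8 MeV = 4.259e-11 J

Δt_max = (1.055e-34 J·s) / (2 × 4.259e-11 J)
Δt_max = 1.238e-24 s = 1.238 ys

Virtual particles with higher borrowed energy exist for shorter times.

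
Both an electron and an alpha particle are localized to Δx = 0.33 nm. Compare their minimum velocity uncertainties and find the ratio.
The electron has the larger minimum velocity uncertainty, by a ratio of 7294.3.

For both particles, Δp_min = ℏ/(2Δx) = 1.598e-25 kg·m/s (same for both).

The velocity uncertainty is Δv = Δp/m:
- electron: Δv = 1.598e-25 / 9.109e-31 = 1.754e+05 m/s = 175.406 km/s
- alpha particle: Δv = 1.598e-25 / 6.645e-27 = 2.405e+01 m/s = 24.047 m/s

Ratio: 1.754e+05 / 2.405e+01 = 7294.3

The lighter particle has larger velocity uncertainty because Δv ∝ 1/m.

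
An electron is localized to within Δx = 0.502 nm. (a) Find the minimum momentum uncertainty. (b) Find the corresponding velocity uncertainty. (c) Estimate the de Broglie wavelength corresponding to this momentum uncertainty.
(a) Δp_min = 1.050 × 10^-25 kg·m/s
(b) Δv_min = 115.306 km/s
(c) λ_dB = 6.308 nm

Step-by-step:

(a) From the uncertainty principle:
Δp_min = ℏ/(2Δx) = (1.055e-34 J·s)/(2 × 5.020e-10 m) = 1.050e-25 kg·m/s

(b) The velocity uncertainty:
Δv = Δp/m = (1.050e-25 kg·m/s)/(9.109e-31 kg) = 1.153e+05 m/s = 115.306 km/s

(c) The de Broglie wavelength for this momentum:
λ = h/p = (6.626e-34 J·s)/(1.050e-25 kg·m/s) = 6.308e-09 m = 6.308 nm

Note: The de Broglie wavelength is comparable to the localization size, as expected from wave-particle duality.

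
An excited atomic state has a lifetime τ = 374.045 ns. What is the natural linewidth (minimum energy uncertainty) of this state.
879.857 peV

Using the energy-time uncertainty principle:
ΔEΔt ≥ ℏ/2

The lifetime τ represents the time uncertainty Δt.
The natural linewidth (minimum energy uncertainty) is:

ΔE = ℏ/(2τ)
ΔE = (1.055e-34 J·s) / (2 × 3.740e-07 s)
ΔE = 1.410e-28 J = 879.857 peV

This natural linewidth limits the precision of spectroscopic measurements.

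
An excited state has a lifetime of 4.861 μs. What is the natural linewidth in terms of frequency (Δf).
16.371 kHz

Using the energy-time uncertainty principle and E = hf:
ΔEΔt ≥ ℏ/2
hΔf·Δt ≥ ℏ/2

The minimum frequency uncertainty is:
Δf = ℏ/(2hτ) = 1/(4πτ)
Δf = 1/(4π × 4.861e-06 s)
Δf = 1.637e+04 Hz = 16.371 kHz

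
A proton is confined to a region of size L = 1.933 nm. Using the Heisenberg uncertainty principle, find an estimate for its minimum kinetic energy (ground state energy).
1.388 μeV

Using the uncertainty principle to estimate ground state energy:

1. The position uncertainty is approximately the confinement size:
   Δx ≈ L = 1.933e-09 m

2. From ΔxΔp ≥ ℏ/2, the minimum momentum uncertainty is:
   Δp ≈ ℏ/(2L) = 2.728e-26 kg·m/s

3. The kinetic energy is approximately:
   KE ≈ (Δp)²/(2m) = (2.728e-26)²/(2 × 1.673e-27 kg)
   KE ≈ 2.224e-25 J = 1.388 μeV

This is an order-of-magnitude estimate of the ground state energy.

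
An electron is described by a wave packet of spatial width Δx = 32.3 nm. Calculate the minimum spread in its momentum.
1.632 × 10^-27 kg·m/s

For a wave packet, the spatial width Δx and momentum spread Δp are related by the uncertainty principle:
ΔxΔp ≥ ℏ/2

The minimum momentum spread is:
Δp_min = ℏ/(2Δx)
Δp_min = (1.055e-34 J·s) / (2 × 3.230e-08 m)
Δp_min = 1.632e-27 kg·m/s

A wave packet cannot have both a well-defined position and well-defined momentum.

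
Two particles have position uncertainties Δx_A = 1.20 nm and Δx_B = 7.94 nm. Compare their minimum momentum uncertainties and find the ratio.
Particle A has the larger minimum momentum uncertainty, by a factor of 6.62.

For each particle, the minimum momentum uncertainty is Δp_min = ℏ/(2Δx):

Particle A: Δp_A = ℏ/(2×1.200e-09 m) = 4.394e-26 kg·m/s
Particle B: Δp_B = ℏ/(2×7.940e-09 m) = 6.641e-27 kg·m/s

Ratio: Δp_A/Δp_B = 6.62

Since Δp_min ∝ 1/Δx, the particle with smaller position uncertainty (A) has larger momentum uncertainty.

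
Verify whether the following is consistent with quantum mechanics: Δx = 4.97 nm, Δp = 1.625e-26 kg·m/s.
Yes, it satisfies the uncertainty principle.

Calculate the product ΔxΔp:
ΔxΔp = (4.970e-09 m) × (1.625e-26 kg·m/s)
ΔxΔp = 8.076e-35 J·s

Compare to the minimum allowed value ℏ/2:
ℏ/2 = 5.273e-35 J·s

Since ΔxΔp = 8.076e-35 J·s ≥ 5.273e-35 J·s = ℏ/2,
the measurement satisfies the uncertainty principle.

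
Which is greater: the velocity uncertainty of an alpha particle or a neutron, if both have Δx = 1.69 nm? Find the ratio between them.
The neutron has the larger minimum velocity uncertainty, by a ratio of 4.0.

For both particles, Δp_min = ℏ/(2Δx) = 3.120e-26 kg·m/s (same for both).

The velocity uncertainty is Δv = Δp/m:
- alpha particle: Δv = 3.120e-26 / 6.645e-27 = 4.696e+00 m/s = 4.696 m/s
- neutron: Δv = 3.120e-26 / 1.675e-27 = 1.863e+01 m/s = 18.628 m/s

Ratio: 1.863e+01 / 4.696e+00 = 4.0

The lighter particle has larger velocity uncertainty because Δv ∝ 1/m.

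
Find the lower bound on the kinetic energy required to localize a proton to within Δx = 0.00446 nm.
260.786 meV

Localizing a particle requires giving it sufficient momentum uncertainty:

1. From uncertainty principle: Δp ≥ ℏ/(2Δx)
   Δp_min = (1.055e-34 J·s) / (2 × 4.460e-12 m)
   Δp_min = 1.182e-23 kg·m/s

2. This momentum uncertainty corresponds to kinetic energy:
   KE ≈ (Δp)²/(2m) = (1.182e-23)²/(2 × 1.673e-27 kg)
   KE = 4.178e-20 J = 260.786 meV

Tighter localization requires more energy.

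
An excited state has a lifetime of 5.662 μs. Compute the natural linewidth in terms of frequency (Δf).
14.055 kHz

Using the energy-time uncertainty principle and E = hf:
ΔEΔt ≥ ℏ/2
hΔf·Δt ≥ ℏ/2

The minimum frequency uncertainty is:
Δf = ℏ/(2hτ) = 1/(4πτ)
Δf = 1/(4π × 5.662e-06 s)
Δf = 1.405e+04 Hz = 14.055 kHz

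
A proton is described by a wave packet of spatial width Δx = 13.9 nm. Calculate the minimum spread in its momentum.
3.793 × 10^-27 kg·m/s

For a wave packet, the spatial width Δx and momentum spread Δp are related by the uncertainty principle:
ΔxΔp ≥ ℏ/2

The minimum momentum spread is:
Δp_min = ℏ/(2Δx)
Δp_min = (1.055e-34 J·s) / (2 × 1.390e-08 m)
Δp_min = 3.793e-27 kg·m/s

A wave packet cannot have both a well-defined position and well-defined momentum.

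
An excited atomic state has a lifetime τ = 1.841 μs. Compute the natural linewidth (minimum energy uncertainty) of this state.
178.765 peV

Using the energy-time uncertainty principle:
ΔEΔt ≥ ℏ/2

The lifetime τ represents the time uncertainty Δt.
The natural linewidth (minimum energy uncertainty) is:

ΔE = ℏ/(2τ)
ΔE = (1.055e-34 J·s) / (2 × 1.841e-06 s)
ΔE = 2.864e-29 J = 178.765 peV

This natural linewidth limits the precision of spectroscopic measurements.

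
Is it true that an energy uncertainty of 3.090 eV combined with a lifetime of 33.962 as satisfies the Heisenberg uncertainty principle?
No, it violates the uncertainty relation.

Calculate the product ΔEΔt:
ΔE = 3.090 eV = 4.951e-19 J
ΔEΔt = (4.951e-19 J) × (3.396e-17 s)
ΔEΔt = 1.681e-35 J·s

Compare to the minimum allowed value ℏ/2:
ℏ/2 = 5.273e-35 J·s

Since ΔEΔt = 1.681e-35 J·s < 5.273e-35 J·s = ℏ/2,
this violates the uncertainty relation.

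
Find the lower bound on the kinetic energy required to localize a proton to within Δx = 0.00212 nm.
1.154 eV

Localizing a particle requires giving it sufficient momentum uncertainty:

1. From uncertainty principle: Δp ≥ ℏ/(2Δx)
   Δp_min = (1.055e-34 J·s) / (2 × 2.120e-12 m)
   Δp_min = 2.487e-23 kg·m/s

2. This momentum uncertainty corresponds to kinetic energy:
   KE ≈ (Δp)²/(2m) = (2.487e-23)²/(2 × 1.673e-27 kg)
   KE = 1.849e-19 J = 1.154 eV

Tighter localization requires more energy.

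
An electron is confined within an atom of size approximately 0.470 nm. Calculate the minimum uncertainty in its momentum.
1.122 × 10^-25 kg·m/s

Using the Heisenberg uncertainty principle:
ΔxΔp ≥ ℏ/2

With Δx ≈ L = 4.700e-10 m (the confinement size):
Δp_min = ℏ/(2Δx)
Δp_min = (1.055e-34 J·s) / (2 × 4.700e-10 m)
Δp_min = 1.122e-25 kg·m/s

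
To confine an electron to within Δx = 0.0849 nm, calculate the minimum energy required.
1.321 eV

Localizing a particle requires giving it sufficient momentum uncertainty:

1. From uncertainty principle: Δp ≥ ℏ/(2Δx)
   Δp_min = (1.055e-34 J·s) / (2 × 8.490e-11 m)
   Δp_min = 6.211e-25 kg·m/s

2. This momentum uncertainty corresponds to kinetic energy:
   KE ≈ (Δp)²/(2m) = (6.211e-25)²/(2 × 9.109e-31 kg)
   KE = 2.117e-19 J = 1.321 eV

Tighter localization requires more energy.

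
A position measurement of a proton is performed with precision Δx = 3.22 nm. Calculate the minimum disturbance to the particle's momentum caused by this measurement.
1.638 × 10^-26 kg·m/s

The uncertainty principle implies that measuring position disturbs momentum:
ΔxΔp ≥ ℏ/2

When we measure position with precision Δx, we necessarily introduce a momentum uncertainty:
Δp ≥ ℏ/(2Δx)
Δp_min = (1.055e-34 J·s) / (2 × 3.220e-09 m)
Δp_min = 1.638e-26 kg·m/s

The more precisely we measure position, the greater the momentum disturbance.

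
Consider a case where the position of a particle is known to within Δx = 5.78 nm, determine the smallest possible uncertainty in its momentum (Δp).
9.123 × 10^-27 kg·m/s

Using the Heisenberg uncertainty principle:
ΔxΔp ≥ ℏ/2

The minimum uncertainty in momentum is:
Δp_min = ℏ/(2Δx)
Δp_min = (1.055e-34 J·s) / (2 × 5.780e-09 m)
Δp_min = 9.123e-27 kg·m/s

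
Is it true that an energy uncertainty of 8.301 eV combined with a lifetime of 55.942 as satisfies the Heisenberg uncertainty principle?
Yes, it satisfies the uncertainty relation.

Calculate the product ΔEΔt:
ΔE = 8.301 eV = 1.330e-18 J
ΔEΔt = (1.330e-18 J) × (5.594e-17 s)
ΔEΔt = 7.440e-35 J·s

Compare to the minimum allowed value ℏ/2:
ℏ/2 = 5.273e-35 J·s

Since ΔEΔt = 7.440e-35 J·s ≥ 5.273e-35 J·s = ℏ/2,
this satisfies the uncertainty relation.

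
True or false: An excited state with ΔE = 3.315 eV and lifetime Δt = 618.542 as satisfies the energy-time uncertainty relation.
Yes, it satisfies the uncertainty relation.

Calculate the product ΔEΔt:
ΔE = 3.315 eV = 5.311e-19 J
ΔEΔt = (5.311e-19 J) × (6.185e-16 s)
ΔEΔt = 3.285e-34 J·s

Compare to the minimum allowed value ℏ/2:
ℏ/2 = 5.273e-35 J·s

Since ΔEΔt = 3.285e-34 J·s ≥ 5.273e-35 J·s = ℏ/2,
this satisfies the uncertainty relation.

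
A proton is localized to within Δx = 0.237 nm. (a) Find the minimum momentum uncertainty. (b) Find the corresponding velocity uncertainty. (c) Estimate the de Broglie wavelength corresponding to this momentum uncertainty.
(a) Δp_min = 2.225 × 10^-25 kg·m/s
(b) Δv_min = 133.015 m/s
(c) λ_dB = 2.978 nm

Step-by-step:

(a) From the uncertainty principle:
Δp_min = ℏ/(2Δx) = (1.055e-34 J·s)/(2 × 2.370e-10 m) = 2.225e-25 kg·m/s

(b) The velocity uncertainty:
Δv = Δp/m = (2.225e-25 kg·m/s)/(1.673e-27 kg) = 1.330e+02 m/s = 133.015 m/s

(c) The de Broglie wavelength for this momentum:
λ = h/p = (6.626e-34 J·s)/(2.225e-25 kg·m/s) = 2.978e-09 m = 2.978 nm

Note: The de Broglie wavelength is comparable to the localization size, as expected from wave-particle duality.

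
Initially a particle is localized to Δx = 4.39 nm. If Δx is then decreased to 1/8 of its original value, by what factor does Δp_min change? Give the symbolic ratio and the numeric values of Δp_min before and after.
Original Δp_min = 1.201 × 10^-26 kg·m/s; new Δp'_min = 9.609 × 10^-26 kg·m/s; ratio Δp'_min/Δp_min = 8.

From the uncertainty principle ΔxΔp ≥ ℏ/2, the minimum momentum uncertainty is Δp_min = ℏ/(2Δx).

Original (Δx = 4.39 nm = 4.390e-09 m):
Δp_min = (1.055e-34 J·s)/(2 × 4.390e-09 m) = 1.201e-26 kg·m/s

When Δx → (1/8)Δx:
Δp'_min = ℏ/(2 × (1/8)Δx) = 8 × ℏ/(2Δx) = 8 × Δp_min
Δp'_min = 8 × 1.201e-26 kg·m/s = 9.609e-26 kg·m/s

Since Δp_min ∝ 1/Δx, when Δx is decreased to 1/8 of its original value, Δp_min increases to 8 times its original value.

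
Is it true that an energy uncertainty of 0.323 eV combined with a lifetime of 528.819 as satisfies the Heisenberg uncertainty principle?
No, it violates the uncertainty relation.

Calculate the product ΔEΔt:
ΔE = 0.323 eV = 5.175e-20 J
ΔEΔt = (5.175e-20 J) × (5.288e-16 s)
ΔEΔt = 2.737e-35 J·s

Compare to the minimum allowed value ℏ/2:
ℏ/2 = 5.273e-35 J·s

Since ΔEΔt = 2.737e-35 J·s < 5.273e-35 J·s = ℏ/2,
this violates the uncertainty relation.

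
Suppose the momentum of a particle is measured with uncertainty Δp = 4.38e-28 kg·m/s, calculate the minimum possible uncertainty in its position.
120.385 nm

Using the Heisenberg uncertainty principle:
ΔxΔp ≥ ℏ/2

The minimum uncertainty in position is:
Δx_min = ℏ/(2Δp)
Δx_min = (1.055e-34 J·s) / (2 × 4.380e-28 kg·m/s)
Δx_min = 1.204e-07 m = 120.385 nm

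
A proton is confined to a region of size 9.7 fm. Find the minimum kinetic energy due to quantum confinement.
55.133 keV

Using the uncertainty principle:

1. Position uncertainty: Δx ≈ 9.700e-15 m
2. Minimum momentum uncertainty: Δp = ℏ/(2Δx) = 5.436e-21 kg·m/s
3. Minimum kinetic energy:
   KE = (Δp)²/(2m) = (5.436e-21)²/(2 × 1.673e-27 kg)
   KE = 8.833e-15 J = 55.133 keV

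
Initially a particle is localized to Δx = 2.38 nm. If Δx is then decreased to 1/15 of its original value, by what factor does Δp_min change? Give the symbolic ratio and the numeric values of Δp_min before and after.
Original Δp_min = 2.215 × 10^-26 kg·m/s; new Δp'_min = 3.323 × 10^-25 kg·m/s; ratio Δp'_min/Δp_min = 15.

From the uncertainty principle ΔxΔp ≥ ℏ/2, the minimum momentum uncertainty is Δp_min = ℏ/(2Δx).

Original (Δx = 2.38 nm = 2.380e-09 m):
Δp_min = (1.055e-34 J·s)/(2 × 2.380e-09 m) = 2.215e-26 kg·m/s

When Δx → (1/15)Δx:
Δp'_min = ℏ/(2 × (1/15)Δx) = 15 × ℏ/(2Δx) = 15 × Δp_min
Δp'_min = 15 × 2.215e-26 kg·m/s = 3.323e-25 kg·m/s

Since Δp_min ∝ 1/Δx, when Δx is decreased to 1/15 of its original value, Δp_min increases to 15 times its original value.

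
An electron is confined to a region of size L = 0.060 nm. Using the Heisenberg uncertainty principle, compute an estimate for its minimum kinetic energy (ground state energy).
2.646 eV

Using the uncertainty principle to estimate ground state energy:

1. The position uncertainty is approximately the confinement size:
   Δx ≈ L = 6.000e-11 m

2. From ΔxΔp ≥ ℏ/2, the minimum momentum uncertainty is:
   Δp ≈ ℏ/(2L) = 8.788e-25 kg·m/s

3. The kinetic energy is approximately:
   KE ≈ (Δp)²/(2m) = (8.788e-25)²/(2 × 9.109e-31 kg)
   KE ≈ 4.239e-19 J = 2.646 eV

This is an order-of-magnitude estimate of the ground state energy.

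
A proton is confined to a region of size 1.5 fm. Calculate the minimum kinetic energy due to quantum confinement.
2.306 MeV

Using the uncertainty principle:

1. Position uncertainty: Δx ≈ 1.500e-15 m
2. Minimum momentum uncertainty: Δp = ℏ/(2Δx) = 3.515e-20 kg·m/s
3. Minimum kinetic energy:
   KE = (Δp)²/(2m) = (3.515e-20)²/(2 × 1.673e-27 kg)
   KE = 3.694e-13 J = 2.306 MeV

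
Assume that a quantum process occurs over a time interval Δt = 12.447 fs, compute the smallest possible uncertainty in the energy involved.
26.441 meV

Using the energy-time uncertainty principle:
ΔEΔt ≥ ℏ/2

The minimum uncertainty in energy is:
ΔE_min = ℏ/(2Δt)
ΔE_min = (1.055e-34 J·s) / (2 × 1.245e-14 s)
ΔE_min = 4.236e-21 J = 26.441 meV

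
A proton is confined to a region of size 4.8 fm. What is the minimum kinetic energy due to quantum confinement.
225.150 keV

Using the uncertainty principle:

1. Position uncertainty: Δx ≈ 4.800e-15 m
2. Minimum momentum uncertainty: Δp = ℏ/(2Δx) = 1.099e-20 kg·m/s
3. Minimum kinetic energy:
   KE = (Δp)²/(2m) = (1.099e-20)²/(2 × 1.673e-27 kg)
   KE = 3.607e-14 J = 225.150 keV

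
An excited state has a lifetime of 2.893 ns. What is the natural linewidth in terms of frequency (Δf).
27.507 MHz

Using the energy-time uncertainty principle and E = hf:
ΔEΔt ≥ ℏ/2
hΔf·Δt ≥ ℏ/2

The minimum frequency uncertainty is:
Δf = ℏ/(2hτ) = 1/(4πτ)
Δf = 1/(4π × 2.893e-09 s)
Δf = 2.751e+07 Hz = 27.507 MHz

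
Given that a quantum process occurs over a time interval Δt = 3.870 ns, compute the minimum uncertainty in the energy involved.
85.040 neV

Using the energy-time uncertainty principle:
ΔEΔt ≥ ℏ/2

The minimum uncertainty in energy is:
ΔE_min = ℏ/(2Δt)
ΔE_min = (1.055e-34 J·s) / (2 × 3.870e-09 s)
ΔE_min = 1.362e-26 J = 85.040 neV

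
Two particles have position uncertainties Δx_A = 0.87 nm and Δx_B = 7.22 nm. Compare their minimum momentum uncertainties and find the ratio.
Particle A has the larger minimum momentum uncertainty, by a factor of 8.30.

For each particle, the minimum momentum uncertainty is Δp_min = ℏ/(2Δx):

Particle A: Δp_A = ℏ/(2×8.700e-10 m) = 6.061e-26 kg·m/s
Particle B: Δp_B = ℏ/(2×7.220e-09 m) = 7.303e-27 kg·m/s

Ratio: Δp_A/Δp_B = 8.30

Since Δp_min ∝ 1/Δx, the particle with smaller position uncertainty (A) has larger momentum uncertainty.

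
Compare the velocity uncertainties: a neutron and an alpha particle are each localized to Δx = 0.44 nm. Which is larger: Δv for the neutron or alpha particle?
The neutron has the larger minimum velocity uncertainty, by a ratio of 4.0.

For both particles, Δp_min = ℏ/(2Δx) = 1.198e-25 kg·m/s (same for both).

The velocity uncertainty is Δv = Δp/m:
- neutron: Δv = 1.198e-25 / 1.675e-27 = 7.155e+01 m/s = 71.548 m/s
- alpha particle: Δv = 1.198e-25 / 6.645e-27 = 1.804e+01 m/s = 18.035 m/s

Ratio: 7.155e+01 / 1.804e+01 = 4.0

The lighter particle has larger velocity uncertainty because Δv ∝ 1/m.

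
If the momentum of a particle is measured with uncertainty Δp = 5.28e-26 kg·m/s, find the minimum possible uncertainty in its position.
998.648 pm

Using the Heisenberg uncertainty principle:
ΔxΔp ≥ ℏ/2

The minimum uncertainty in position is:
Δx_min = ℏ/(2Δp)
Δx_min = (1.055e-34 J·s) / (2 × 5.280e-26 kg·m/s)
Δx_min = 9.986e-10 m = 998.648 pm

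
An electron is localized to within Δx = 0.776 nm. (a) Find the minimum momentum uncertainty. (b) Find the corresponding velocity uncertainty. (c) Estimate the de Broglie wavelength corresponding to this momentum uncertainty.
(a) Δp_min = 6.795 × 10^-26 kg·m/s
(b) Δv_min = 74.593 km/s
(c) λ_dB = 9.752 nm

Step-by-step:

(a) From the uncertainty principle:
Δp_min = ℏ/(2Δx) = (1.055e-34 J·s)/(2 × 7.760e-10 m) = 6.795e-26 kg·m/s

(b) The velocity uncertainty:
Δv = Δp/m = (6.795e-26 kg·m/s)/(9.109e-31 kg) = 7.459e+04 m/s = 74.593 km/s

(c) The de Broglie wavelength for this momentum:
λ = h/p = (6.626e-34 J·s)/(6.795e-26 kg·m/s) = 9.752e-09 m = 9.752 nm

Note: The de Broglie wavelength is comparable to the localization size, as expected from wave-particle duality.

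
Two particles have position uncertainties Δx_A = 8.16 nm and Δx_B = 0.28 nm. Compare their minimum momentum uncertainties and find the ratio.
Particle B has the larger minimum momentum uncertainty, by a factor of 29.14.

For each particle, the minimum momentum uncertainty is Δp_min = ℏ/(2Δx):

Particle A: Δp_A = ℏ/(2×8.160e-09 m) = 6.462e-27 kg·m/s
Particle B: Δp_B = ℏ/(2×2.800e-10 m) = 1.883e-25 kg·m/s

Ratio: Δp_B/Δp_A = 29.14

Since Δp_min ∝ 1/Δx, the particle with smaller position uncertainty (B) has larger momentum uncertainty.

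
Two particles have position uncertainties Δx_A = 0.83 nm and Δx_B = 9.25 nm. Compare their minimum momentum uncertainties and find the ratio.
Particle A has the larger minimum momentum uncertainty, by a factor of 11.14.

For each particle, the minimum momentum uncertainty is Δp_min = ℏ/(2Δx):

Particle A: Δp_A = ℏ/(2×8.300e-10 m) = 6.353e-26 kg·m/s
Particle B: Δp_B = ℏ/(2×9.250e-09 m) = 5.700e-27 kg·m/s

Ratio: Δp_A/Δp_B = 11.14

Since Δp_min ∝ 1/Δx, the particle with smaller position uncertainty (A) has larger momentum uncertainty.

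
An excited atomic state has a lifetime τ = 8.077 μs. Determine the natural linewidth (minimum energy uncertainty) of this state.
40.746 peV

Using the energy-time uncertainty principle:
ΔEΔt ≥ ℏ/2

The lifetime τ represents the time uncertainty Δt.
The natural linewidth (minimum energy uncertainty) is:

ΔE = ℏ/(2τ)
ΔE = (1.055e-34 J·s) / (2 × 8.077e-06 s)
ΔE = 6.528e-30 J = 40.746 peV

This natural linewidth limits the precision of spectroscopic measurements.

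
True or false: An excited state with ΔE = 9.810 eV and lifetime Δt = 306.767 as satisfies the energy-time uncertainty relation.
Yes, it satisfies the uncertainty relation.

Calculate the product ΔEΔt:
ΔE = 9.810 eV = 1.572e-18 J
ΔEΔt = (1.572e-18 J) × (3.068e-16 s)
ΔEΔt = 4.822e-34 J·s

Compare to the minimum allowed value ℏ/2:
ℏ/2 = 5.273e-35 J·s

Since ΔEΔt = 4.822e-34 J·s ≥ 5.273e-35 J·s = ℏ/2,
this satisfies the uncertainty relation.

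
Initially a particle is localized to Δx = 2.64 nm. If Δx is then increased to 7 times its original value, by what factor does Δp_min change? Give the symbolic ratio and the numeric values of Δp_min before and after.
Original Δp_min = 1.997 × 10^-26 kg·m/s; new Δp'_min = 2.853 × 10^-27 kg·m/s; ratio Δp'_min/Δp_min = 1/7.

From the uncertainty principle ΔxΔp ≥ ℏ/2, the minimum momentum uncertainty is Δp_min = ℏ/(2Δx).

Original (Δx = 2.64 nm = 2.640e-09 m):
Δp_min = (1.055e-34 J·s)/(2 × 2.640e-09 m) = 1.997e-26 kg·m/s

When Δx → 7Δx:
Δp'_min = ℏ/(2 × 7Δx) = (1/7) × ℏ/(2Δx) = (1/7) × Δp_min
Δp'_min = 1/7 × 1.997e-26 kg·m/s = 2.853e-27 kg·m/s

Since Δp_min ∝ 1/Δx, when Δx is increased to 7 times its original value, Δp_min decreases to 1/7 of its original value.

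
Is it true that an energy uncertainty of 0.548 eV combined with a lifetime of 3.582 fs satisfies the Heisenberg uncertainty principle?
Yes, it satisfies the uncertainty relation.

Calculate the product ΔEΔt:
ΔE = 0.548 eV = 8.780e-20 J
ΔEΔt = (8.780e-20 J) × (3.582e-15 s)
ΔEΔt = 3.145e-34 J·s

Compare to the minimum allowed value ℏ/2:
ℏ/2 = 5.273e-35 J·s

Since ΔEΔt = 3.145e-34 J·s ≥ 5.273e-35 J·s = ℏ/2,
this satisfies the uncertainty relation.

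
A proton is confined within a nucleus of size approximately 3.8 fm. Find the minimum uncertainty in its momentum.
1.388 × 10^-20 kg·m/s

Using the Heisenberg uncertainty principle:
ΔxΔp ≥ ℏ/2

With Δx ≈ L = 3.800e-15 m (the confinement size):
Δp_min = ℏ/(2Δx)
Δp_min = (1.055e-34 J·s) / (2 × 3.800e-15 m)
Δp_min = 1.388e-20 kg·m/s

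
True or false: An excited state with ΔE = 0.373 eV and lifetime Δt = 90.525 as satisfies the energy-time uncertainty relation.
No, it violates the uncertainty relation.

Calculate the product ΔEΔt:
ΔE = 0.373 eV = 5.976e-20 J
ΔEΔt = (5.976e-20 J) × (9.053e-17 s)
ΔEΔt = 5.410e-36 J·s

Compare to the minimum allowed value ℏ/2:
ℏ/2 = 5.273e-35 J·s

Since ΔEΔt = 5.410e-36 J·s < 5.273e-35 J·s = ℏ/2,
this violates the uncertainty relation.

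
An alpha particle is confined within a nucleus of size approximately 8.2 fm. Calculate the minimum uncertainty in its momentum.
6.430 × 10^-21 kg·m/s

Using the Heisenberg uncertainty principle:
ΔxΔp ≥ ℏ/2

With Δx ≈ L = 8.200e-15 m (the confinement size):
Δp_min = ℏ/(2Δx)
Δp_min = (1.055e-34 J·s) / (2 × 8.200e-15 m)
Δp_min = 6.430e-21 kg·m/s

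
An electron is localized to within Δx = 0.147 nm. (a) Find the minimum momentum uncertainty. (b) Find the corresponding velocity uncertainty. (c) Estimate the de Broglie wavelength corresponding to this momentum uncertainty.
(a) Δp_min = 3.587 × 10^-25 kg·m/s
(b) Δv_min = 393.767 km/s
(c) λ_dB = 1.847 nm

Step-by-step:

(a) From the uncertainty principle:
Δp_min = ℏ/(2Δx) = (1.055e-34 J·s)/(2 × 1.470e-10 m) = 3.587e-25 kg·m/s

(b) The velocity uncertainty:
Δv = Δp/m = (3.587e-25 kg·m/s)/(9.109e-31 kg) = 3.938e+05 m/s = 393.767 km/s

(c) The de Broglie wavelength for this momentum:
λ = h/p = (6.626e-34 J·s)/(3.587e-25 kg·m/s) = 1.847e-09 m = 1.847 nm

Note: The de Broglie wavelength is comparable to the localization size, as expected from wave-particle duality.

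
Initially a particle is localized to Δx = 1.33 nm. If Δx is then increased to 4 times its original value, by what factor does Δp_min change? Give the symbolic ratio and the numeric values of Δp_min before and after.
Original Δp_min = 3.965 × 10^-26 kg·m/s; new Δp'_min = 9.911 × 10^-27 kg·m/s; ratio Δp'_min/Δp_min = 1/4.

From the uncertainty principle ΔxΔp ≥ ℏ/2, the minimum momentum uncertainty is Δp_min = ℏ/(2Δx).

Original (Δx = 1.33 nm = 1.330e-09 m):
Δp_min = (1.055e-34 J·s)/(2 × 1.330e-09 m) = 3.965e-26 kg·m/s

When Δx → 4Δx:
Δp'_min = ℏ/(2 × 4Δx) = (1/4) × ℏ/(2Δx) = (1/4) × Δp_min
Δp'_min = 1/4 × 3.965e-26 kg·m/s = 9.911e-27 kg·m/s

Since Δp_min ∝ 1/Δx, when Δx is increased to 4 times its original value, Δp_min decreases to 1/4 of its original value.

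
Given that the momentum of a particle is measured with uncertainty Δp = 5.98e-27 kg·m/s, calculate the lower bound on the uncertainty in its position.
8.817 nm

Using the Heisenberg uncertainty principle:
ΔxΔp ≥ ℏ/2

The minimum uncertainty in position is:
Δx_min = ℏ/(2Δp)
Δx_min = (1.055e-34 J·s) / (2 × 5.980e-27 kg·m/s)
Δx_min = 8.817e-09 m = 8.817 nm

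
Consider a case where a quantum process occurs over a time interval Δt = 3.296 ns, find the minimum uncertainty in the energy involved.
99.850 neV

Using the energy-time uncertainty principle:
ΔEΔt ≥ ℏ/2

The minimum uncertainty in energy is:
ΔE_min = ℏ/(2Δt)
ΔE_min = (1.055e-34 J·s) / (2 × 3.296e-09 s)
ΔE_min = 1.600e-26 J = 99.850 neV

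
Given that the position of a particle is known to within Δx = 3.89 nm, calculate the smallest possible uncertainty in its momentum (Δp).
1.355 × 10^-26 kg·m/s

Using the Heisenberg uncertainty principle:
ΔxΔp ≥ ℏ/2

The minimum uncertainty in momentum is:
Δp_min = ℏ/(2Δx)
Δp_min = (1.055e-34 J·s) / (2 × 3.890e-09 m)
Δp_min = 1.355e-26 kg·m/s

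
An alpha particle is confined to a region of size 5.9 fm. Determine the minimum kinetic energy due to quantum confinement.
37.512 keV

Using the uncertainty principle:

1. Position uncertainty: Δx ≈ 5.900e-15 m
2. Minimum momentum uncertainty: Δp = ℏ/(2Δx) = 8.937e-21 kg·m/s
3. Minimum kinetic energy:
   KE = (Δp)²/(2m) = (8.937e-21)²/(2 × 6.645e-27 kg)
   KE = 6.010e-15 J = 37.512 keV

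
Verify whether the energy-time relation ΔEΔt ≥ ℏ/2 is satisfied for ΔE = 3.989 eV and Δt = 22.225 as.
No, it violates the uncertainty relation.

Calculate the product ΔEΔt:
ΔE = 3.989 eV = 6.391e-19 J
ΔEΔt = (6.391e-19 J) × (2.222e-17 s)
ΔEΔt = 1.420e-35 J·s

Compare to the minimum allowed value ℏ/2:
ℏ/2 = 5.273e-35 J·s

Since ΔEΔt = 1.420e-35 J·s < 5.273e-35 J·s = ℏ/2,
this violates the uncertainty relation.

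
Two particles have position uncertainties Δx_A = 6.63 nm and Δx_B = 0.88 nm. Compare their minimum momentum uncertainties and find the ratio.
Particle B has the larger minimum momentum uncertainty, by a factor of 7.53.

For each particle, the minimum momentum uncertainty is Δp_min = ℏ/(2Δx):

Particle A: Δp_A = ℏ/(2×6.630e-09 m) = 7.953e-27 kg·m/s
Particle B: Δp_B = ℏ/(2×8.800e-10 m) = 5.992e-26 kg·m/s

Ratio: Δp_B/Δp_A = 7.53

Since Δp_min ∝ 1/Δx, the particle with smaller position uncertainty (B) has larger momentum uncertainty.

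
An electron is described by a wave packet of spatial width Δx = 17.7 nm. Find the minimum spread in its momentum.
2.979 × 10^-27 kg·m/s

For a wave packet, the spatial width Δx and momentum spread Δp are related by the uncertainty principle:
ΔxΔp ≥ ℏ/2

The minimum momentum spread is:
Δp_min = ℏ/(2Δx)
Δp_min = (1.055e-34 J·s) / (2 × 1.770e-08 m)
Δp_min = 2.979e-27 kg·m/s

A wave packet cannot have both a well-defined position and well-defined momentum.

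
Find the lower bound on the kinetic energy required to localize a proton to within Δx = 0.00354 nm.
413.950 meV

Localizing a particle requires giving it sufficient momentum uncertainty:

1. From uncertainty principle: Δp ≥ ℏ/(2Δx)
   Δp_min = (1.055e-34 J·s) / (2 × 3.540e-12 m)
   Δp_min = 1.490e-23 kg·m/s

2. This momentum uncertainty corresponds to kinetic energy:
   KE ≈ (Δp)²/(2m) = (1.490e-23)²/(2 × 1.673e-27 kg)
   KE = 6.632e-20 J = 413.950 meV

Tighter localization requires more energy.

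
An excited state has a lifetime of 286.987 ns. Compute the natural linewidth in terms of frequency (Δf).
277.286 kHz

Using the energy-time uncertainty principle and E = hf:
ΔEΔt ≥ ℏ/2
hΔf·Δt ≥ ℏ/2

The minimum frequency uncertainty is:
Δf = ℏ/(2hτ) = 1/(4πτ)
Δf = 1/(4π × 2.870e-07 s)
Δf = 2.773e+05 Hz = 277.286 kHz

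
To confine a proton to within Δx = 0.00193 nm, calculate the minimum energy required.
1.393 eV

Localizing a particle requires giving it sufficient momentum uncertainty:

1. From uncertainty principle: Δp ≥ ℏ/(2Δx)
   Δp_min = (1.055e-34 J·s) / (2 × 1.930e-12 m)
   Δp_min = 2.732e-23 kg·m/s

2. This momentum uncertainty corresponds to kinetic energy:
   KE ≈ (Δp)²/(2m) = (2.732e-23)²/(2 × 1.673e-27 kg)
   KE = 2.231e-19 J = 1.393 eV

Tighter localization requires more energy.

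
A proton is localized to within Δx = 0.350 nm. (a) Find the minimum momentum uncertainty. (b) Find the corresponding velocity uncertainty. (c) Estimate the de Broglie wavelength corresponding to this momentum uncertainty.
(a) Δp_min = 1.507 × 10^-25 kg·m/s
(b) Δv_min = 90.070 m/s
(c) λ_dB = 4.398 nm

Step-by-step:

(a) From the uncertainty principle:
Δp_min = ℏ/(2Δx) = (1.055e-34 J·s)/(2 × 3.500e-10 m) = 1.507e-25 kg·m/s

(b) The velocity uncertainty:
Δv = Δp/m = (1.507e-25 kg·m/s)/(1.673e-27 kg) = 9.007e+01 m/s = 90.070 m/s

(c) The de Broglie wavelength for this momentum:
λ = h/p = (6.626e-34 J·s)/(1.507e-25 kg·m/s) = 4.398e-09 m = 4.398 nm

Note: The de Broglie wavelength is comparable to the localization size, as expected from wave-particle duality.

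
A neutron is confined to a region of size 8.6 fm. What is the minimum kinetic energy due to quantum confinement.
70.042 keV

Using the uncertainty principle:

1. Position uncertainty: Δx ≈ 8.600e-15 m
2. Minimum momentum uncertainty: Δp = ℏ/(2Δx) = 6.131e-21 kg·m/s
3. Minimum kinetic energy:
   KE = (Δp)²/(2m) = (6.131e-21)²/(2 × 1.675e-27 kg)
   KE = 1.122e-14 J = 70.042 keV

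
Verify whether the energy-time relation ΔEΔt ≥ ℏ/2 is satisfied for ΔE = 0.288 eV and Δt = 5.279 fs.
Yes, it satisfies the uncertainty relation.

Calculate the product ΔEΔt:
ΔE = 0.288 eV = 4.614e-20 J
ΔEΔt = (4.614e-20 J) × (5.279e-15 s)
ΔEΔt = 2.436e-34 J·s

Compare to the minimum allowed value ℏ/2:
ℏ/2 = 5.273e-35 J·s

Since ΔEΔt = 2.436e-34 J·s ≥ 5.273e-35 J·s = ℏ/2,
this satisfies the uncertainty relation.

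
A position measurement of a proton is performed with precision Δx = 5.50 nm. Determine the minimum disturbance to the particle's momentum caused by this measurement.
9.587 × 10^-27 kg·m/s

The uncertainty principle implies that measuring position disturbs momentum:
ΔxΔp ≥ ℏ/2

When we measure position with precision Δx, we necessarily introduce a momentum uncertainty:
Δp ≥ ℏ/(2Δx)
Δp_min = (1.055e-34 J·s) / (2 × 5.500e-09 m)
Δp_min = 9.587e-27 kg·m/s

The more precisely we measure position, the greater the momentum disturbance.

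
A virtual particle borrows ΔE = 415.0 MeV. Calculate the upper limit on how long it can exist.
7.930 × 10^-25 s

Using the energy-time uncertainty principle:
ΔEΔt ≥ ℏ/2

For a virtual particle borrowing energy ΔE, the maximum lifetime is:
Δt_max = ℏ/(2ΔE)

Converting energy:
ΔE = 415.0 MeV = 6.649e-11 J

Δt_max = (1.055e-34 J·s) / (2 × 6.649e-11 J)
Δt_max = 7.930e-25 s = 7.930 × 10^-25 s

Virtual particles with higher borrowed energy exist for shorter times.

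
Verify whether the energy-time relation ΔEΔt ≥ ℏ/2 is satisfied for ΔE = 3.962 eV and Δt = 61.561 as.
No, it violates the uncertainty relation.

Calculate the product ΔEΔt:
ΔE = 3.962 eV = 6.348e-19 J
ΔEΔt = (6.348e-19 J) × (6.156e-17 s)
ΔEΔt = 3.908e-35 J·s

Compare to the minimum allowed value ℏ/2:
ℏ/2 = 5.273e-35 J·s

Since ΔEΔt = 3.908e-35 J·s < 5.273e-35 J·s = ℏ/2,
this violates the uncertainty relation.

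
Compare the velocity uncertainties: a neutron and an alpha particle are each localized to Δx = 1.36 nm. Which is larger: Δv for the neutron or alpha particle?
The neutron has the larger minimum velocity uncertainty, by a ratio of 4.0.

For both particles, Δp_min = ℏ/(2Δx) = 3.877e-26 kg·m/s (same for both).

The velocity uncertainty is Δv = Δp/m:
- neutron: Δv = 3.877e-26 / 1.675e-27 = 2.315e+01 m/s = 23.148 m/s
- alpha particle: Δv = 3.877e-26 / 6.645e-27 = 5.835e+00 m/s = 5.835 m/s

Ratio: 2.315e+01 / 5.835e+00 = 4.0

The lighter particle has larger velocity uncertainty because Δv ∝ 1/m.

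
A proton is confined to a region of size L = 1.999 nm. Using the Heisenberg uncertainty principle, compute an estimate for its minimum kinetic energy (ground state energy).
1.298 μeV

Using the uncertainty principle to estimate ground state energy:

1. The position uncertainty is approximately the confinement size:
   Δx ≈ L = 1.999e-09 m

2. From ΔxΔp ≥ ℏ/2, the minimum momentum uncertainty is:
   Δp ≈ ℏ/(2L) = 2.638e-26 kg·m/s

3. The kinetic energy is approximately:
   KE ≈ (Δp)²/(2m) = (2.638e-26)²/(2 × 1.673e-27 kg)
   KE ≈ 2.080e-25 J = 1.298 μeV

This is an order-of-magnitude estimate of the ground state energy.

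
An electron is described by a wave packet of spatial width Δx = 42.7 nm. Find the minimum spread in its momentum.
1.235 × 10^-27 kg·m/s

For a wave packet, the spatial width Δx and momentum spread Δp are related by the uncertainty principle:
ΔxΔp ≥ ℏ/2

The minimum momentum spread is:
Δp_min = ℏ/(2Δx)
Δp_min = (1.055e-34 J·s) / (2 × 4.270e-08 m)
Δp_min = 1.235e-27 kg·m/s

A wave packet cannot have both a well-defined position and well-defined momentum.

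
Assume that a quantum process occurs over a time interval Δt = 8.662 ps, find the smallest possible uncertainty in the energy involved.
37.994 μeV

Using the energy-time uncertainty principle:
ΔEΔt ≥ ℏ/2

The minimum uncertainty in energy is:
ΔE_min = ℏ/(2Δt)
ΔE_min = (1.055e-34 J·s) / (2 × 8.662e-12 s)
ΔE_min = 6.087e-24 J = 37.994 μeV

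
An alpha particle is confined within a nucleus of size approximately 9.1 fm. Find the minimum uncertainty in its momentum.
5.794 × 10^-21 kg·m/s

Using the Heisenberg uncertainty principle:
ΔxΔp ≥ ℏ/2

With Δx ≈ L = 9.100e-15 m (the confinement size):
Δp_min = ℏ/(2Δx)
Δp_min = (1.055e-34 J·s) / (2 × 9.100e-15 m)
Δp_min = 5.794e-21 kg·m/s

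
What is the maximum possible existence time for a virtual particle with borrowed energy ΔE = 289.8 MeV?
1.136 ys

Using the energy-time uncertainty principle:
ΔEΔt ≥ ℏ/2

For a virtual particle borrowing energy ΔE, the maximum lifetime is:
Δt_max = ℏ/(2ΔE)

Converting energy:
ΔE = 289.8 MeV = 4.643e-11 J

Δt_max = (1.055e-34 J·s) / (2 × 4.643e-11 J)
Δt_max = 1.136e-24 s = 1.136 ys

Virtual particles with higher borrowed energy exist for shorter times.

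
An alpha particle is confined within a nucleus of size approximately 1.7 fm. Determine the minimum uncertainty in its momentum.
3.102 × 10^-20 kg·m/s

Using the Heisenberg uncertainty principle:
ΔxΔp ≥ ℏ/2

With Δx ≈ L = 1.700e-15 m (the confinement size):
Δp_min = ℏ/(2Δx)
Δp_min = (1.055e-34 J·s) / (2 × 1.700e-15 m)
Δp_min = 3.102e-20 kg·m/s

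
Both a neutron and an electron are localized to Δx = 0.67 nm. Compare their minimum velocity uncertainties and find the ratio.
The electron has the larger minimum velocity uncertainty, by a ratio of 1838.7.

For both particles, Δp_min = ℏ/(2Δx) = 7.870e-26 kg·m/s (same for both).

The velocity uncertainty is Δv = Δp/m:
- neutron: Δv = 7.870e-26 / 1.675e-27 = 4.699e+01 m/s = 46.987 m/s
- electron: Δv = 7.870e-26 / 9.109e-31 = 8.639e+04 m/s = 86.394 km/s

Ratio: 8.639e+04 / 4.699e+01 = 1838.7

The lighter particle has larger velocity uncertainty because Δv ∝ 1/m.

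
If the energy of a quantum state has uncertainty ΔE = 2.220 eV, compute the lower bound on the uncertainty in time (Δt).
148.246 as

Using the energy-time uncertainty principle:
ΔEΔt ≥ ℏ/2

The minimum uncertainty in time is:
Δt_min = ℏ/(2ΔE)
Δt_min = (1.055e-34 J·s) / (2 × 3.557e-19 J)
Δt_min = 1.482e-16 s = 148.246 as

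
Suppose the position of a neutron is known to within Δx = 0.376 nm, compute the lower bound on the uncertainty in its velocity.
83.726 m/s

Using the Heisenberg uncertainty principle and Δp = mΔv:
ΔxΔp ≥ ℏ/2
Δx(mΔv) ≥ ℏ/2

The minimum uncertainty in velocity is:
Δv_min = ℏ/(2mΔx)
Δv_min = (1.055e-34 J·s) / (2 × 1.675e-27 kg × 3.760e-10 m)
Δv_min = 8.373e+01 m/s = 83.726 m/s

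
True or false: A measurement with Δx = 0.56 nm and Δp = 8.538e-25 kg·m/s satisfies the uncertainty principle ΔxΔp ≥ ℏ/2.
Yes, it satisfies the uncertainty principle.

Calculate the product ΔxΔp:
ΔxΔp = (5.600e-10 m) × (8.538e-25 kg·m/s)
ΔxΔp = 4.781e-34 J·s

Compare to the minimum allowed value ℏ/2:
ℏ/2 = 5.273e-35 J·s

Since ΔxΔp = 4.781e-34 J·s ≥ 5.273e-35 J·s = ℏ/2,
the measurement satisfies the uncertainty principle.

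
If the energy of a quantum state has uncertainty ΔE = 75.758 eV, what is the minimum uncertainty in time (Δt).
4.344 as

Using the energy-time uncertainty principle:
ΔEΔt ≥ ℏ/2

The minimum uncertainty in time is:
Δt_min = ℏ/(2ΔE)
Δt_min = (1.055e-34 J·s) / (2 × 1.214e-17 J)
Δt_min = 4.344e-18 s = 4.344 as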